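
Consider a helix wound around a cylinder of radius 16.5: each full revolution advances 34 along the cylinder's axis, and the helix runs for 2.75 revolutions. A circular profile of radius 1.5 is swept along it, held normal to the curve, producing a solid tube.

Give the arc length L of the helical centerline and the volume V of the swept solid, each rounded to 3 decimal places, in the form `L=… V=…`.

2πR = 2π·16.5 = 103.672558
per-turn = √(103.672558² + 34²) = √(10747.9992 + 1156) = √11903.9992 = 109.105450
L = 2.75 × 109.105450 = 300.039987
V = π·1.5² × L = 7.068583 × 300.039987 = 2120.857694

L=300.040 V=2120.858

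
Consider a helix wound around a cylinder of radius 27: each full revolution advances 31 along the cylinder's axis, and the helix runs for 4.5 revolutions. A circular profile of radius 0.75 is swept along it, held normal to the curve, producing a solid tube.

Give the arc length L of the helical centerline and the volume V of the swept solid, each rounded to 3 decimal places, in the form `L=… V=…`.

2πR = 2π·27 = 169.646003
per-turn = √(169.646003² + 31²) = √(28779.7664 + 961) = √29740.7664 = 172.455114
L = 4.5 × 172.455114 = 776.048014
V = π·0.75² × L = 1.767146 × 776.048014 = 1371.390041

L=776.048 V=1371.390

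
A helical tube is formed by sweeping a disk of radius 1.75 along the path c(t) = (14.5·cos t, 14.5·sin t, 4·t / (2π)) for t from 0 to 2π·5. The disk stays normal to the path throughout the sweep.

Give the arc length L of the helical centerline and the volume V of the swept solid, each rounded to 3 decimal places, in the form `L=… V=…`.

L=455.970 V=4386.943

2πR = 2π·14.5 = 91.106187
per-turn = √(91.106187² + 4²) = √(8300.3373 + 16) = √8316.3373 = 91.193954
L = 5 × 91.193954 = 455.969772
V = π·1.75² × L = 9.621128 × 455.969772 = 4386.943309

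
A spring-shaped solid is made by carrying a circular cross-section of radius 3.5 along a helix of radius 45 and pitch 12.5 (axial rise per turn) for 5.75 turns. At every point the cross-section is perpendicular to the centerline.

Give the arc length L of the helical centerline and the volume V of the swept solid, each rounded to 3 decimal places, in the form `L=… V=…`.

L=1627.362 V=62628.237

2πR = 2π·45 = 282.743339
per-turn = √(282.743339² + 12.5²) = √(79943.7956 + 156.25) = √80100.0456 = 283.019515
L = 5.75 × 283.019515 = 1627.362209
V = π·3.5² × L = 38.484510 × 1627.362209 = 62628.237216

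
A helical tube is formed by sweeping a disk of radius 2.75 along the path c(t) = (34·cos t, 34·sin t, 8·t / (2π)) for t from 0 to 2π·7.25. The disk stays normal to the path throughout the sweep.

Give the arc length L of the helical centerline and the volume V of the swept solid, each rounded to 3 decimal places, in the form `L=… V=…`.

2πR = 2π·34 = 213.628300
per-turn = √(213.628300² + 8²) = √(45637.0508 + 64) = √45701.0508 = 213.778041
L = 7.25 × 213.778041 = 1549.890796
V = π·2.75² × L = 23.758294 × 1549.890796 = 36822.761890

L=1549.891 V=36822.762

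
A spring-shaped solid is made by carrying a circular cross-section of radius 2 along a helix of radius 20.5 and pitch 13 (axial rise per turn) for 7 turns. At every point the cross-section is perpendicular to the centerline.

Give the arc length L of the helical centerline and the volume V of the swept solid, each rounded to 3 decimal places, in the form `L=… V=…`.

L=906.218 V=11387.867

2πR = 2π·20.5 = 128.805299
per-turn = √(128.805299² + 13²) = √(16590.8050 + 169) = √16759.8050 = 129.459666
L = 7 × 129.459666 = 906.217659
V = π·2² × L = 12.566371 × 906.217659 = 11387.866956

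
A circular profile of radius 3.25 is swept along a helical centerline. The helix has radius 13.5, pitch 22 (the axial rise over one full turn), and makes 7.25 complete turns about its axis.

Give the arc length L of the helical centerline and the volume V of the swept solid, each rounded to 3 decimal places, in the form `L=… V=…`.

2πR = 2π·13.5 = 84.823002
per-turn = √(84.823002² + 22²) = √(7194.9416 + 484) = √7678.9416 = 87.629570
L = 7.25 × 87.629570 = 635.314385
V = π·3.25² × L = 33.183072 × 635.314385 = 21081.683250

L=635.314 V=21081.683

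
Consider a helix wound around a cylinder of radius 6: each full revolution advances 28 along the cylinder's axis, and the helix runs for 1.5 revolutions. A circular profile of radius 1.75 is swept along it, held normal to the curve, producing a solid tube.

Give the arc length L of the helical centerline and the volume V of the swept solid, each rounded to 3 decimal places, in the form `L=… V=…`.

L=70.440 V=677.709

2πR = 2π·6 = 37.699112
per-turn = √(37.699112² + 28²) = √(1421.2230 + 784) = √2205.2230 = 46.959802
L = 1.5 × 46.959802 = 70.439703
V = π·1.75² × L = 9.621128 × 70.439703 = 677.709368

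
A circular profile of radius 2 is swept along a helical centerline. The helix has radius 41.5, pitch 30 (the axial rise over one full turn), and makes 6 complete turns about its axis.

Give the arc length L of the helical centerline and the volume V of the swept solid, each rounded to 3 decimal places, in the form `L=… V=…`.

2πR = 2π·41.5 = 260.752190
per-turn = √(260.752190² + 30²) = √(67991.7047 + 900) = √68891.7047 = 262.472293
L = 6 × 262.472293 = 1574.833759
V = π·2² × L = 12.566371 × 1574.833759 = 19789.944677

L=1574.834 V=19789.945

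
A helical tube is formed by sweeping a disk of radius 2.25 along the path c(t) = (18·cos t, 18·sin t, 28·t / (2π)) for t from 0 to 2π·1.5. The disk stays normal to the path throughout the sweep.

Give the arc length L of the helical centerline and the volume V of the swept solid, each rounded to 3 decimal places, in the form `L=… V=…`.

L=174.768 V=2779.561

2πR = 2π·18 = 113.097336
per-turn = √(113.097336² + 28²) = √(12791.0073 + 784) = √13575.0073 = 116.511833
L = 1.5 × 116.511833 = 174.767750
V = π·2.25² × L = 15.904313 × 174.767750 = 2779.560965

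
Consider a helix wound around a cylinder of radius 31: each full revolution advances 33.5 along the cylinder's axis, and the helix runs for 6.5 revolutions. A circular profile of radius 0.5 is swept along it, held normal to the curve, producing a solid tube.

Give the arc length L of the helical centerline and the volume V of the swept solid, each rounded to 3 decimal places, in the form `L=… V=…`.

2πR = 2π·31 = 194.778745
per-turn = √(194.778745² + 33.5²) = √(37938.7593 + 1122.25) = √39061.0093 = 197.638583
L = 6.5 × 197.638583 = 1284.650787
V = π·0.5² × L = 0.785398 × 1284.650787 = 1008.962368

L=1284.651 V=1008.962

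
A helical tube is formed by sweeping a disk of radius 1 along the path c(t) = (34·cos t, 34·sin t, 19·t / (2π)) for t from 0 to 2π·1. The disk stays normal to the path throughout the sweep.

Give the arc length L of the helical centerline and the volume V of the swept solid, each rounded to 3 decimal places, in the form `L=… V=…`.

L=214.472 V=673.782

2πR = 2π·34 = 213.628300
per-turn = √(213.628300² + 19²) = √(45637.0508 + 361) = √45998.0508 = 214.471562
L = 1 × 214.471562 = 214.471562
V = π·1² × L = 3.141593 × 214.471562 = 673.782282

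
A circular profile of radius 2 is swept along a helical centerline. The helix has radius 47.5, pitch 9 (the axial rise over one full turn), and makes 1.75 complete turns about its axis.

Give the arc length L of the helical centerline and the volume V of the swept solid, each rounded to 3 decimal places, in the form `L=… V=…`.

2πR = 2π·47.5 = 298.451302
per-turn = √(298.451302² + 9²) = √(89073.1797 + 81) = √89154.1797 = 298.586972
L = 1.75 × 298.586972 = 522.527201
V = π·2² × L = 12.566371 × 522.527201 = 6566.270459

L=522.527 V=6566.270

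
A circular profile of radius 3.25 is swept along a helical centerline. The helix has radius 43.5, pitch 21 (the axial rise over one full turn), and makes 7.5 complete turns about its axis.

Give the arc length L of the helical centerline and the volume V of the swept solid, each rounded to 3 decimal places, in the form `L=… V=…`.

2πR = 2π·43.5 = 273.318561
per-turn = √(273.318561² + 21²) = √(74703.0357 + 441) = √75144.0357 = 274.124125
L = 7.5 × 274.124125 = 2055.930935
V = π·3.25² × L = 33.183072 × 2055.930935 = 68222.105067

L=2055.931 V=68222.105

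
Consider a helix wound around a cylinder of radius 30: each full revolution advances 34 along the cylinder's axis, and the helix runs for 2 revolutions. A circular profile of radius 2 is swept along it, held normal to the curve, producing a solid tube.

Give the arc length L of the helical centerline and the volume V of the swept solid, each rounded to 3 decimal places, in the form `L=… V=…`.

L=383.075 V=4813.860

2πR = 2π·30 = 188.495559
per-turn = √(188.495559² + 34²) = √(35530.5758 + 1156) = √36686.5758 = 191.537401
L = 2 × 191.537401 = 383.074801
V = π·2² × L = 12.566371 × 383.074801 = 4813.859926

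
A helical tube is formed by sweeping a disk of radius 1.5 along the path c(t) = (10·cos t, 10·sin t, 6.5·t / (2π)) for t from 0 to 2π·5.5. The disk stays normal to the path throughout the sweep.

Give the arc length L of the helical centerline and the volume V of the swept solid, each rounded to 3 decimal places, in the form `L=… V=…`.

2πR = 2π·10 = 62.831853
per-turn = √(62.831853² + 6.5²) = √(3947.8418 + 42.25) = √3990.0918 = 63.167173
L = 5.5 × 63.167173 = 347.419452
V = π·1.5² × L = 7.068583 × 347.419452 = 2455.763397

L=347.419 V=2455.763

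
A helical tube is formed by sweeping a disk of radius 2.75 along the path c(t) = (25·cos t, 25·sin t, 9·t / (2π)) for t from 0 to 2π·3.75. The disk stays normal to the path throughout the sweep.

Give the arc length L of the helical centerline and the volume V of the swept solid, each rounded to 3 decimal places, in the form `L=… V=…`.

L=590.015 V=14017.743

2πR = 2π·25 = 157.079633
per-turn = √(157.079633² + 9²) = √(24674.0110 + 81) = √24755.0110 = 157.337252
L = 3.75 × 157.337252 = 590.014697
V = π·2.75² × L = 23.758294 × 590.014697 = 14017.742888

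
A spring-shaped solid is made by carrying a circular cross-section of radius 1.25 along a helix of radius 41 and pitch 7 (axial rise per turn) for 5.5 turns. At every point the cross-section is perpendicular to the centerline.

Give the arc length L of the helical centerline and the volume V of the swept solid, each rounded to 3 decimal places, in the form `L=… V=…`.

2πR = 2π·41 = 257.610598
per-turn = √(257.610598² + 7²) = √(66363.2200 + 49) = √66412.2200 = 257.705685
L = 5.5 × 257.705685 = 1417.381267
V = π·1.25² × L = 4.908739 × 1417.381267 = 6957.554022

L=1417.381 V=6957.554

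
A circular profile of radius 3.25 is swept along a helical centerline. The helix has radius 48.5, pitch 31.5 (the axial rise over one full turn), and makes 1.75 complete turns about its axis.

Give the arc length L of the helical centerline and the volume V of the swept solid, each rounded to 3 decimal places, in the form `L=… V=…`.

2πR = 2π·48.5 = 304.734487
per-turn = √(304.734487² + 31.5²) = √(92863.1078 + 992.25) = √93855.3578 = 306.358218
L = 1.75 × 306.358218 = 536.126882
V = π·3.25² × L = 33.183072 × 536.126882 = 17790.337133

L=536.127 V=17790.337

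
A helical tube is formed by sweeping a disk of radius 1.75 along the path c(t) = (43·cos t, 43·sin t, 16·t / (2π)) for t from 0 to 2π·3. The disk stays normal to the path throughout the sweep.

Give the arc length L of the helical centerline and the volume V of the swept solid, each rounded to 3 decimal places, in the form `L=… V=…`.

L=811.951 V=7811.884

2πR = 2π·43 = 270.176968
per-turn = √(270.176968² + 16²) = √(72995.5942 + 256) = √73251.5942 = 270.650317
L = 3 × 270.650317 = 811.950951
V = π·1.75² × L = 9.621128 × 811.950951 = 7811.883628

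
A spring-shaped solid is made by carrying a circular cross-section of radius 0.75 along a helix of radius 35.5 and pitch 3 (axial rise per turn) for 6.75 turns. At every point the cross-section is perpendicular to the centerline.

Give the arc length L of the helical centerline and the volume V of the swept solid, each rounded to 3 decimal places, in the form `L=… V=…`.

2πR = 2π·35.5 = 223.053078
per-turn = √(223.053078² + 3²) = √(49752.6758 + 9) = √49761.6758 = 223.073252
L = 6.75 × 223.073252 = 1505.744451
V = π·0.75² × L = 1.767146 × 1505.744451 = 2660.870085

L=1505.744 V=2660.870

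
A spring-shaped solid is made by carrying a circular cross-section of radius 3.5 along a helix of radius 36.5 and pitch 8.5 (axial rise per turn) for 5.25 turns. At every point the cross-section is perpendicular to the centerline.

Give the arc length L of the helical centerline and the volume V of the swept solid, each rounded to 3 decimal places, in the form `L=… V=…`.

L=1204.842 V=46367.757

2πR = 2π·36.5 = 229.336264
per-turn = √(229.336264² + 8.5²) = √(52595.1219 + 72.25) = √52667.3719 = 229.493729
L = 5.25 × 229.493729 = 1204.842080
V = π·3.5² × L = 38.484510 × 1204.842080 = 46367.757068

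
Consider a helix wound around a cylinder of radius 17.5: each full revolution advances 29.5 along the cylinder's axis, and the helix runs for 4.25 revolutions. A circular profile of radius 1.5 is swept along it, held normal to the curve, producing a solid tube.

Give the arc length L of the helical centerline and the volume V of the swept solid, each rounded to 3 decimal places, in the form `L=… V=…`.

L=483.838 V=3420.050

2πR = 2π·17.5 = 109.955743
per-turn = √(109.955743² + 29.5²) = √(12090.2654 + 870.25) = √12960.5154 = 113.844259
L = 4.25 × 113.844259 = 483.838102
V = π·1.5² × L = 7.068583 × 483.838102 = 3420.050012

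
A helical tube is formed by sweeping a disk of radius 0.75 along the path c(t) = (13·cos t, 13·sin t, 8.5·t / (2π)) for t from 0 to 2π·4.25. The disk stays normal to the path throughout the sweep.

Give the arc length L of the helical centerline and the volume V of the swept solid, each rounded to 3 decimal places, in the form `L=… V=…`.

L=349.021 V=616.770

2πR = 2π·13 = 81.681409
per-turn = √(81.681409² + 8.5²) = √(6671.8526 + 72.25) = √6744.1026 = 82.122485
L = 4.25 × 82.122485 = 349.020562
V = π·0.75² × L = 1.767146 × 349.020562 = 616.770244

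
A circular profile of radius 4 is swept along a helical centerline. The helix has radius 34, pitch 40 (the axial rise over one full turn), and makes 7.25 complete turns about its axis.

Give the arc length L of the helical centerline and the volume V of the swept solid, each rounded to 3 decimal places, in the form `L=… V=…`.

L=1575.721 V=79204.389

2πR = 2π·34 = 213.628300
per-turn = √(213.628300² + 40²) = √(45637.0508 + 1600) = √47237.0508 = 217.340863
L = 7.25 × 217.340863 = 1575.721257
V = π·4² × L = 50.265482 × 1575.721257 = 79204.389207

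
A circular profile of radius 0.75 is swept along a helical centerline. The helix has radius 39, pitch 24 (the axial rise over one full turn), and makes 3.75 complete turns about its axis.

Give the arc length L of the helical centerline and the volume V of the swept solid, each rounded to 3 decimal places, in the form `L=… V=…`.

2πR = 2π·39 = 245.044227
per-turn = √(245.044227² + 24²) = √(60046.6732 + 576) = √60622.6732 = 246.216720
L = 3.75 × 246.216720 = 923.312700
V = π·0.75² × L = 1.767146 × 923.312700 = 1631.628222

L=923.313 V=1631.628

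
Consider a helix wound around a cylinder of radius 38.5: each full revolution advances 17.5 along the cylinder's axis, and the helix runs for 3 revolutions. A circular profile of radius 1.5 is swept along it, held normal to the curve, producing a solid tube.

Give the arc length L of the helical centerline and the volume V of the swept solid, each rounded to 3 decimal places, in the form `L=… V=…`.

L=727.604 V=5143.133

2πR = 2π·38.5 = 241.902634
per-turn = √(241.902634² + 17.5²) = √(58516.8845 + 306.25) = √58823.1345 = 242.534811
L = 3 × 242.534811 = 727.604433
V = π·1.5² × L = 7.068583 × 727.604433 = 5143.132666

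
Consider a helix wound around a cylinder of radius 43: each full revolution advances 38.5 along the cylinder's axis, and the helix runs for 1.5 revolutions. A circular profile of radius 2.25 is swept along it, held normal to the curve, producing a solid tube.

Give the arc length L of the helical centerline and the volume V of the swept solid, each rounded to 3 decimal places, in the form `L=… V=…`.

2πR = 2π·43 = 270.176968
per-turn = √(270.176968² + 38.5²) = √(72995.5942 + 1482.25) = √74477.8442 = 272.906292
L = 1.5 × 272.906292 = 409.359438
V = π·2.25² × L = 15.904313 × 409.359438 = 6510.580550

L=409.359 V=6510.581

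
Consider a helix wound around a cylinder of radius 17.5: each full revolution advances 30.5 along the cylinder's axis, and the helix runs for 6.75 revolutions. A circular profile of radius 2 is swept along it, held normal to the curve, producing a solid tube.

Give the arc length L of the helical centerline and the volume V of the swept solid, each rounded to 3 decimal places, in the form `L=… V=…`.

2πR = 2π·17.5 = 109.955743
per-turn = √(109.955743² + 30.5²) = √(12090.2654 + 930.25) = √13020.5154 = 114.107473
L = 6.75 × 114.107473 = 770.225443
V = π·2² × L = 12.566371 × 770.225443 = 9678.938369

L=770.225 V=9678.938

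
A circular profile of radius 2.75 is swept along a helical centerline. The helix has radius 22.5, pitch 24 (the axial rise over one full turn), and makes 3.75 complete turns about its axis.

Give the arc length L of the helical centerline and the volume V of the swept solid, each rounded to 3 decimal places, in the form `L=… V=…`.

L=537.729 V=12775.522

2πR = 2π·22.5 = 141.371669
per-turn = √(141.371669² + 24²) = √(19985.9489 + 576) = √20561.9489 = 143.394382
L = 3.75 × 143.394382 = 537.728934
V = π·2.75² × L = 23.758294 × 537.728934 = 12775.522347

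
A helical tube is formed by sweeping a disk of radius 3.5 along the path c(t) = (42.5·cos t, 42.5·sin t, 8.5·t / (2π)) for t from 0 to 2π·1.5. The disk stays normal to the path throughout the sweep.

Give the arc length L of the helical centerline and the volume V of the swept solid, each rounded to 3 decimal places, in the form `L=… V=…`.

2πR = 2π·42.5 = 267.035376
per-turn = √(267.035376² + 8.5²) = √(71307.8918 + 72.25) = √71380.1418 = 267.170623
L = 1.5 × 267.170623 = 400.755935
V = π·3.5² × L = 38.484510 × 400.755935 = 15422.895772

L=400.756 V=15422.896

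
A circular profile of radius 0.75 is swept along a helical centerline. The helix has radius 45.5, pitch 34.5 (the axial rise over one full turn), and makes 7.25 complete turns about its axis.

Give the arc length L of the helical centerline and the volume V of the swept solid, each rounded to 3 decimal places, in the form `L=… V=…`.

2πR = 2π·45.5 = 285.884931
per-turn = √(285.884931² + 34.5²) = √(81730.1940 + 1190.25) = √82920.4440 = 287.959101
L = 7.25 × 287.959101 = 2087.703485
V = π·0.75² × L = 1.767146 × 2087.703485 = 3689.276586

L=2087.703 V=3689.277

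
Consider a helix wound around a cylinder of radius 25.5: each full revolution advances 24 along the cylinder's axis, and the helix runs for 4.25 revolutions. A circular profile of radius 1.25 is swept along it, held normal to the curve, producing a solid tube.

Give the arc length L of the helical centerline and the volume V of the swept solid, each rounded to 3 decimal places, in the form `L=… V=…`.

2πR = 2π·25.5 = 160.221225
per-turn = √(160.221225² + 24²) = √(25670.8410 + 576) = √26246.8410 = 162.008768
L = 4.25 × 162.008768 = 688.537266
V = π·1.25² × L = 4.908739 × 688.537266 = 3379.849400

L=688.537 V=3379.849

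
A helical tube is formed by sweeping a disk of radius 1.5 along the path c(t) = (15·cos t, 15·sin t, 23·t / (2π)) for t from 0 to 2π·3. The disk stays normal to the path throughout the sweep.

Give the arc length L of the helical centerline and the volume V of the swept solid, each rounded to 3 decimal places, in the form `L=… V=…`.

2πR = 2π·15 = 94.247780
per-turn = √(94.247780² + 23²) = √(8882.6440 + 529) = √9411.6440 = 97.013628
L = 3 × 97.013628 = 291.040883
V = π·1.5² × L = 7.068583 × 291.040883 = 2057.246776

L=291.041 V=2057.247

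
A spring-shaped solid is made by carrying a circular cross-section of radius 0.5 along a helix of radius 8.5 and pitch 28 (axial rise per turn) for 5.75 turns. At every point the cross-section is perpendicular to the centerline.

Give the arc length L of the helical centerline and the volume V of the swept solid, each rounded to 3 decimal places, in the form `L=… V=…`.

L=346.736 V=272.326

2πR = 2π·8.5 = 53.407075
per-turn = √(53.407075² + 28²) = √(2852.3157 + 784) = √3636.3157 = 60.301871
L = 5.75 × 60.301871 = 346.735759
V = π·0.5² × L = 0.785398 × 346.735759 = 272.325629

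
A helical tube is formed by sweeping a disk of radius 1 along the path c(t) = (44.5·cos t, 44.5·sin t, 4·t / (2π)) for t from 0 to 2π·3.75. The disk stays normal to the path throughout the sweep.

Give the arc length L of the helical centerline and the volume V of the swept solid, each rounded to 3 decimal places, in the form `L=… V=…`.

L=1048.614 V=3294.318

2πR = 2π·44.5 = 279.601746
per-turn = √(279.601746² + 4²) = √(78177.1365 + 16) = √78193.1365 = 279.630357
L = 3.75 × 279.630357 = 1048.613838
V = π·1² × L = 3.141593 × 1048.613838 = 3294.317530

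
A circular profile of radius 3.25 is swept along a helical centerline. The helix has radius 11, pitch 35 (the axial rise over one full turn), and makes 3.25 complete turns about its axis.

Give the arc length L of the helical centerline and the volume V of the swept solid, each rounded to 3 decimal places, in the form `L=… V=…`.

2πR = 2π·11 = 69.115038
per-turn = √(69.115038² + 35²) = √(4776.8885 + 1225) = √6001.8885 = 77.471856
L = 3.25 × 77.471856 = 251.783533
V = π·3.25² × L = 33.183072 × 251.783533 = 8354.951213

L=251.784 V=8354.951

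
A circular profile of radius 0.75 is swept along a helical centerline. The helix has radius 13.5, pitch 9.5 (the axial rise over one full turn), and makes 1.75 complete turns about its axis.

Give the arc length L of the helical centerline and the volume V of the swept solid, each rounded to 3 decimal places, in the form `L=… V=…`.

2πR = 2π·13.5 = 84.823002
per-turn = √(84.823002² + 9.5²) = √(7194.9416 + 90.25) = √7285.1916 = 85.353334
L = 1.75 × 85.353334 = 149.368334
V = π·0.75² × L = 1.767146 × 149.368334 = 263.955635

L=149.368 V=263.956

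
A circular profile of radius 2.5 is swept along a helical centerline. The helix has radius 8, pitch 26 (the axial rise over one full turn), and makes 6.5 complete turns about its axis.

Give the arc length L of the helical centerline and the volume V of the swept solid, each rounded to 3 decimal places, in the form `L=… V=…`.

2πR = 2π·8 = 50.265482
per-turn = √(50.265482² + 26²) = √(2526.6187 + 676) = √3202.6187 = 56.591684
L = 6.5 × 56.591684 = 367.845948
V = π·2.5² × L = 19.634954 × 367.845948 = 7222.638292

L=367.846 V=7222.638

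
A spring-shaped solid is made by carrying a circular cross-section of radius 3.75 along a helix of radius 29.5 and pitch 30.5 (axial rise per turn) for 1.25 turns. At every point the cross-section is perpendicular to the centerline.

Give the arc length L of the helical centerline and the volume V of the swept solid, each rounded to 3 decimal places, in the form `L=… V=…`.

2πR = 2π·29.5 = 185.353967
per-turn = √(185.353967² + 30.5²) = √(34356.0929 + 930.25) = √35286.3429 = 187.846594
L = 1.25 × 187.846594 = 234.808243
V = π·3.75² × L = 44.178647 × 234.808243 = 10373.510392

L=234.808 V=10373.510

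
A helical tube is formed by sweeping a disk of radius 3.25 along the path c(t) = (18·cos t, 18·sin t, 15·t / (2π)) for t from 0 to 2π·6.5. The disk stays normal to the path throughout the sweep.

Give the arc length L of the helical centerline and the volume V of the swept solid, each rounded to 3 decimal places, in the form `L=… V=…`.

L=741.570 V=24607.576

2πR = 2π·18 = 113.097336
per-turn = √(113.097336² + 15²) = √(12791.0073 + 225) = √13016.0073 = 114.087718
L = 6.5 × 114.087718 = 741.570164
V = π·3.25² × L = 33.183072 × 741.570164 = 24607.576454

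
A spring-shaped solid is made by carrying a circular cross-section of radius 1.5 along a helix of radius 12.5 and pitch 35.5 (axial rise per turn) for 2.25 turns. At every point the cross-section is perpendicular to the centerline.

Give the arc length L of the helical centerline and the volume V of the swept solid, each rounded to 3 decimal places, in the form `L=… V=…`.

2πR = 2π·12.5 = 78.539816
per-turn = √(78.539816² + 35.5²) = √(6168.5028 + 1260.25) = √7428.7528 = 86.190213
L = 2.25 × 86.190213 = 193.927978
V = π·1.5² × L = 7.068583 × 193.927978 = 1370.796102

L=193.928 V=1370.796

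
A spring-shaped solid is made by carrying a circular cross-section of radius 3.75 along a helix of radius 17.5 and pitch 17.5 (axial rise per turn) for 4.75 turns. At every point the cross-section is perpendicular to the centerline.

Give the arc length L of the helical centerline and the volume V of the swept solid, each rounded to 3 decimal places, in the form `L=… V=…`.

2πR = 2π·17.5 = 109.955743
per-turn = √(109.955743² + 17.5²) = √(12090.2654 + 306.25) = √12396.5154 = 111.339640
L = 4.75 × 111.339640 = 528.863289
V = π·3.75² × L = 44.178647 × 528.863289 = 23364.464395

L=528.863 V=23364.464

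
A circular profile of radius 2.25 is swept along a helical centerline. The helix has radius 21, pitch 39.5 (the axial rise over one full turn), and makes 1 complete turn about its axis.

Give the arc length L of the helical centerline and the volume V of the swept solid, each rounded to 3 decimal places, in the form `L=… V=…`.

2πR = 2π·21 = 131.946891
per-turn = √(131.946891² + 39.5²) = √(17409.9822 + 1560.25) = √18970.2322 = 137.732466
L = 1 × 137.732466 = 137.732466
V = π·2.25² × L = 15.904313 × 137.732466 = 2190.540222

L=137.732 V=2190.540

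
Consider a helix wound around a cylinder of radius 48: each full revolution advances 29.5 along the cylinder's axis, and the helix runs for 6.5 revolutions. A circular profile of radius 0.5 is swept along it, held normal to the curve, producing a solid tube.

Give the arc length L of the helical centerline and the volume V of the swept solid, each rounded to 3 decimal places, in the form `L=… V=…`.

L=1969.709 V=1547.006

2πR = 2π·48 = 301.592895
per-turn = √(301.592895² + 29.5²) = √(90958.2742 + 870.25) = √91828.5242 = 303.032216
L = 6.5 × 303.032216 = 1969.709406
V = π·0.5² × L = 0.785398 × 1969.709406 = 1547.006150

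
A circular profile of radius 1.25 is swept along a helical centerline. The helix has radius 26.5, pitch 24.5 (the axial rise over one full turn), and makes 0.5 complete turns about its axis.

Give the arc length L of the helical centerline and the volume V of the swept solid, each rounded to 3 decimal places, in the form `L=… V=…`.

2πR = 2π·26.5 = 166.504411
per-turn = √(166.504411² + 24.5²) = √(27723.7188 + 600.25) = √28323.9688 = 168.297263
L = 0.5 × 168.297263 = 84.148632
V = π·1.25² × L = 4.908739 × 84.148632 = 413.063629

L=84.149 V=413.064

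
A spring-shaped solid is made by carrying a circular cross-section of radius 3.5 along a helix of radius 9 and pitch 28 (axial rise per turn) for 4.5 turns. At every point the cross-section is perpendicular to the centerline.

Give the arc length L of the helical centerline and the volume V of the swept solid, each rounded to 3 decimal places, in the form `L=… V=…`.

2πR = 2π·9 = 56.548668
per-turn = √(56.548668² + 28²) = √(3197.7518 + 784) = √3981.7518 = 63.101124
L = 4.5 × 63.101124 = 283.955057
V = π·3.5² × L = 38.484510 × 283.955057 = 10927.871238

L=283.955 V=10927.871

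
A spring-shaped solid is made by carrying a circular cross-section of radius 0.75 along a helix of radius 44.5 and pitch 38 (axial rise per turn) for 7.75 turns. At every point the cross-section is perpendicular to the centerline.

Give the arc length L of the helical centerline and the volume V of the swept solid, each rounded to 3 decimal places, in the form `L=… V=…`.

2πR = 2π·44.5 = 279.601746
per-turn = √(279.601746² + 38²) = √(78177.1365 + 1444) = √79621.1365 = 282.172175
L = 7.75 × 282.172175 = 2186.834358
V = π·0.75² × L = 1.767146 × 2186.834358 = 3864.455299

L=2186.834 V=3864.455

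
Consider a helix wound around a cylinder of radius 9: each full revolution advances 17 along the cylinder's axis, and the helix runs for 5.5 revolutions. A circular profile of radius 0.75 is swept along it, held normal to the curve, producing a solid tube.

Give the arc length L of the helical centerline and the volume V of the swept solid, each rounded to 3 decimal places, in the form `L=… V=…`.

L=324.768 V=573.912

2πR = 2π·9 = 56.548668
per-turn = √(56.548668² + 17²) = √(3197.7518 + 289) = √3486.7518 = 59.048724
L = 5.5 × 59.048724 = 324.767983
V = π·0.75² × L = 1.767146 × 324.767983 = 573.912399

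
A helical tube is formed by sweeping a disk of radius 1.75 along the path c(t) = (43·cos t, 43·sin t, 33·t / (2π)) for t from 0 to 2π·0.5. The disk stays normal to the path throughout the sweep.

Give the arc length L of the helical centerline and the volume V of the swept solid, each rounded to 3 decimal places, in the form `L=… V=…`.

2πR = 2π·43 = 270.176968
per-turn = √(270.176968² + 33²) = √(72995.5942 + 1089) = √74084.5942 = 272.184853
L = 0.5 × 272.184853 = 136.092426
V = π·1.75² × L = 9.621128 × 136.092426 = 1309.362587

L=136.092 V=1309.363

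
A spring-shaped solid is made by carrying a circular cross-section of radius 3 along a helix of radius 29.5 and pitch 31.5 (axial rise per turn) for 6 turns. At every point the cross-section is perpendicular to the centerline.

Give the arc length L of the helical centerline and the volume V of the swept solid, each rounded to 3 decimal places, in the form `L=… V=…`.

L=1128.069 V=31895.408

2πR = 2π·29.5 = 185.353967
per-turn = √(185.353967² + 31.5²) = √(34356.0929 + 992.25) = √35348.3429 = 188.011550
L = 6 × 188.011550 = 1128.069300
V = π·3² × L = 28.274334 × 1128.069300 = 31895.408025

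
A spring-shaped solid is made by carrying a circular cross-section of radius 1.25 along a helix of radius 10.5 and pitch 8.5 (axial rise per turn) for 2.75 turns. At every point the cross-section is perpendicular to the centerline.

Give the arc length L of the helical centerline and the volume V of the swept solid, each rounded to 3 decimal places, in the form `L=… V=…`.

2πR = 2π·10.5 = 65.973446
per-turn = √(65.973446² + 8.5²) = √(4352.4955 + 72.25) = √4424.7455 = 66.518761
L = 2.75 × 66.518761 = 182.926592
V = π·1.25² × L = 4.908739 × 182.926592 = 897.938810

L=182.927 V=897.939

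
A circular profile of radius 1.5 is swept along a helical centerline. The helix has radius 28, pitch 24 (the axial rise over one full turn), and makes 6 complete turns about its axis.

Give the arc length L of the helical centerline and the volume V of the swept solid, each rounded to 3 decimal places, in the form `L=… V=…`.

L=1065.352 V=7530.529

2πR = 2π·28 = 175.929189
per-turn = √(175.929189² + 24²) = √(30951.0794 + 576) = √31527.0794 = 177.558665
L = 6 × 177.558665 = 1065.351988
V = π·1.5² × L = 7.068583 × 1065.351988 = 7530.529453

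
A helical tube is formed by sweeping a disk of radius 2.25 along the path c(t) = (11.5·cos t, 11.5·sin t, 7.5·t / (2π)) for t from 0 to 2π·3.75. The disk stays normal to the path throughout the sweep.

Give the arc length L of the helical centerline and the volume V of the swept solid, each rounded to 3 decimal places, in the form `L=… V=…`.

L=272.418 V=4332.623

2πR = 2π·11.5 = 72.256631
per-turn = √(72.256631² + 7.5²) = √(5221.0207 + 56.25) = √5277.2707 = 72.644826
L = 3.75 × 72.644826 = 272.418097
V = π·2.25² × L = 15.904313 × 272.418097 = 4332.622631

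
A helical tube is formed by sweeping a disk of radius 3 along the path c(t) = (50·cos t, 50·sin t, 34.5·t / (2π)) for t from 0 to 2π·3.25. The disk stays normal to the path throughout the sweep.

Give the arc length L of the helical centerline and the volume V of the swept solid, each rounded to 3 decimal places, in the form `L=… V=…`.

2πR = 2π·50 = 314.159265
per-turn = √(314.159265² + 34.5²) = √(98696.0440 + 1190.25) = √99886.2940 = 316.047930
L = 3.25 × 316.047930 = 1027.155772
V = π·3² × L = 28.274334 × 1027.155772 = 29042.145254

L=1027.156 V=29042.145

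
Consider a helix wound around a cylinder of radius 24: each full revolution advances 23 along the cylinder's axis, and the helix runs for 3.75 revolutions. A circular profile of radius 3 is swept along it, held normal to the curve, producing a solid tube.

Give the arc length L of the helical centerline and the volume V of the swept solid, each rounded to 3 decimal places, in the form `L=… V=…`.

2πR = 2π·24 = 150.796447
per-turn = √(150.796447² + 23²) = √(22739.5685 + 529) = √23268.5685 = 152.540383
L = 3.75 × 152.540383 = 572.026437
V = π·3² × L = 28.274334 × 572.026437 = 16173.666481

L=572.026 V=16173.666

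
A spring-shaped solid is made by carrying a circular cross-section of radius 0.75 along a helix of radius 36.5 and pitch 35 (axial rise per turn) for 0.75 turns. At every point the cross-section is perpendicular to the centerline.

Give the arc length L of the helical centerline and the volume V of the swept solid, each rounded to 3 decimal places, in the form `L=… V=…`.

2πR = 2π·36.5 = 229.336264
per-turn = √(229.336264² + 35²) = √(52595.1219 + 1225) = √53820.1219 = 231.991642
L = 0.75 × 231.991642 = 173.993731
V = π·0.75² × L = 1.767146 × 173.993731 = 307.472303

L=173.994 V=307.472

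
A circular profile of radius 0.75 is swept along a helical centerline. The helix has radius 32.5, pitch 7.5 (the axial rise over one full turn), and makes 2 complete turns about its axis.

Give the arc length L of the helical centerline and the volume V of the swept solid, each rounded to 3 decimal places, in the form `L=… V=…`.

L=408.682 V=722.201

2πR = 2π·32.5 = 204.203522
per-turn = √(204.203522² + 7.5²) = √(41699.0786 + 56.25) = √41755.3286 = 204.341206
L = 2 × 204.341206 = 408.682413
V = π·0.75² × L = 1.767146 × 408.682413 = 722.201437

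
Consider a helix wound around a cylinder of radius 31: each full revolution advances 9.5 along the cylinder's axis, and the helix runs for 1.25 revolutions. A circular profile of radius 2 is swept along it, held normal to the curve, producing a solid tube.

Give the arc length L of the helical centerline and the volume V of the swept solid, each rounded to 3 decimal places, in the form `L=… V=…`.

2πR = 2π·31 = 194.778745
per-turn = √(194.778745² + 9.5²) = √(37938.7593 + 90.25) = √38029.0093 = 195.010280
L = 1.25 × 195.010280 = 243.762850
V = π·2² × L = 12.566371 × 243.762850 = 3063.214316

L=243.763 V=3063.214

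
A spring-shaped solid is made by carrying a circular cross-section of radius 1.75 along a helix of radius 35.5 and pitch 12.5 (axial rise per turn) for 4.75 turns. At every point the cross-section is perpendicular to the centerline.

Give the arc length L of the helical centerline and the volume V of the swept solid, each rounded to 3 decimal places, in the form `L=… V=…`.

L=1061.165 V=10209.599

2πR = 2π·35.5 = 223.053078
per-turn = √(223.053078² + 12.5²) = √(49752.6758 + 156.25) = √49908.9258 = 223.403057
L = 4.75 × 223.403057 = 1061.164520
V = π·1.75² × L = 9.621128 × 1061.164520 = 10209.599145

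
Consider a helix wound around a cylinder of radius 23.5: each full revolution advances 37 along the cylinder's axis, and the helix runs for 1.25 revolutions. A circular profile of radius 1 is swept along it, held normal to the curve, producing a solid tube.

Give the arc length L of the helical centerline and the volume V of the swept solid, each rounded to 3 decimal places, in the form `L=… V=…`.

L=190.275 V=597.767

2πR = 2π·23.5 = 147.654855
per-turn = √(147.654855² + 37²) = √(21801.9561 + 1369) = √23170.9561 = 152.220091
L = 1.25 × 152.220091 = 190.275114
V = π·1² × L = 3.141593 × 190.275114 = 597.766900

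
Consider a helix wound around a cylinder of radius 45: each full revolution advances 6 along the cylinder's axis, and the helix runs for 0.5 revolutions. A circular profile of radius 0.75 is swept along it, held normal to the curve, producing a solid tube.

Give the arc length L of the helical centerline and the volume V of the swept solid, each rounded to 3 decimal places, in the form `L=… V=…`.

L=141.403 V=249.881

2πR = 2π·45 = 282.743339
per-turn = √(282.743339² + 6²) = √(79943.7956 + 36) = √79979.7956 = 282.806994
L = 0.5 × 282.806994 = 141.403497
V = π·0.75² × L = 1.767146 × 141.403497 = 249.880605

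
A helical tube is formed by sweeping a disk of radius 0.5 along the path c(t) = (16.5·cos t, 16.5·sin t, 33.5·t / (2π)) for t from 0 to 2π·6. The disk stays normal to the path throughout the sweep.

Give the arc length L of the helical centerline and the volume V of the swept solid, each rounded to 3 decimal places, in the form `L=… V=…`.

L=653.704 V=513.418

2πR = 2π·16.5 = 103.672558
per-turn = √(103.672558² + 33.5²) = √(10747.9992 + 1122.25) = √11870.2492 = 108.950673
L = 6 × 108.950673 = 653.704039
V = π·0.5² × L = 0.785398 × 653.704039 = 513.417952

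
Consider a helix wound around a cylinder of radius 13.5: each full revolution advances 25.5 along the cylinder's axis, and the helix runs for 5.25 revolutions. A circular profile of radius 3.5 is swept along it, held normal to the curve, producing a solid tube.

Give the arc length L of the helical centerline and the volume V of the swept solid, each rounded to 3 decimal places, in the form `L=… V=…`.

L=465.009 V=17895.632

2πR = 2π·13.5 = 84.823002
per-turn = √(84.823002² + 25.5²) = √(7194.9416 + 650.25) = √7845.1916 = 88.573086
L = 5.25 × 88.573086 = 465.008703
V = π·3.5² × L = 38.484510 × 465.008703 = 17895.632077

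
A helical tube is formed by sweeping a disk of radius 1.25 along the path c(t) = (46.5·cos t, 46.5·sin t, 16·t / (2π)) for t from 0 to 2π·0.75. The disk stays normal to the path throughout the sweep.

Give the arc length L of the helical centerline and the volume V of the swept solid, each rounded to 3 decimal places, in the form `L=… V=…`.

2πR = 2π·46.5 = 292.168117
per-turn = √(292.168117² + 16²) = √(85362.2085 + 256) = √85618.2085 = 292.605893
L = 0.75 × 292.605893 = 219.454420
V = π·1.25² × L = 4.908739 × 219.454420 = 1077.244363

L=219.454 V=1077.244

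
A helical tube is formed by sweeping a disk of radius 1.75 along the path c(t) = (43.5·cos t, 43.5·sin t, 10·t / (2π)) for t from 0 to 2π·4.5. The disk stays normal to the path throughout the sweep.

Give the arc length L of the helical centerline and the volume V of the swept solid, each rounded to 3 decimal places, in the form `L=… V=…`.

L=1230.756 V=11841.265

2πR = 2π·43.5 = 273.318561
per-turn = √(273.318561² + 10²) = √(74703.0357 + 100) = √74803.0357 = 273.501436
L = 4.5 × 273.501436 = 1230.756464
V = π·1.75² × L = 9.621128 × 1230.756464 = 11841.264862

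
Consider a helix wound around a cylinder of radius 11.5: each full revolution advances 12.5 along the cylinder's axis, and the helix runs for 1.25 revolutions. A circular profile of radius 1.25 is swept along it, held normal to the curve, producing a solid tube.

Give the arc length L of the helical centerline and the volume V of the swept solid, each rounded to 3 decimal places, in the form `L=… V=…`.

2πR = 2π·11.5 = 72.256631
per-turn = √(72.256631² + 12.5²) = √(5221.0207 + 156.25) = √5377.2707 = 73.329876
L = 1.25 × 73.329876 = 91.662345
V = π·1.25² × L = 4.908739 × 91.662345 = 449.946484

L=91.662 V=449.946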